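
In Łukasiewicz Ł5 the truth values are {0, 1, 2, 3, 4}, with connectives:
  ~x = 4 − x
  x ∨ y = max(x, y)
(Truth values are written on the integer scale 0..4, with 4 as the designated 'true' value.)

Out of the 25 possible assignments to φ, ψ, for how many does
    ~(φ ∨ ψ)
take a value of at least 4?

value 4: 1 assignment (counts)
value 3: 3 assignments
value 2: 5 assignments
value 1: 7 assignments
value 0: 9 assignments
So 1 of the 25 assignments meets the threshold.

1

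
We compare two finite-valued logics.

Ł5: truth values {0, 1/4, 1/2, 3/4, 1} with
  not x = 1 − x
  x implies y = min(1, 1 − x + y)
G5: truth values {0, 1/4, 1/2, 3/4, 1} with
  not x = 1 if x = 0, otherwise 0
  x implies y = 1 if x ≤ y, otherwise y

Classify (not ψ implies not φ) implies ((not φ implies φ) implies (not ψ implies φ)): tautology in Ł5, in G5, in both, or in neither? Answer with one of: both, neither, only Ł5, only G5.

In Ł5: every assignment gives 1 — tautology.
In G5: every assignment gives 1 — tautology.

both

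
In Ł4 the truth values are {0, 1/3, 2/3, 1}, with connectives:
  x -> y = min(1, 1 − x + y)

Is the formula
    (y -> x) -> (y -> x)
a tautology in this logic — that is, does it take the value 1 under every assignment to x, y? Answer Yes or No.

Yes

x = 0, y = 0 ↦ 1
x = 0, y = 1/3 ↦ 1
x = 0, y = 2/3 ↦ 1
x = 0, y = 1 ↦ 1
x = 1/3, y = 0 ↦ 1
x = 1/3, y = 1/3 ↦ 1
x = 1/3, y = 2/3 ↦ 1
x = 1/3, y = 1 ↦ 1
x = 2/3, y = 0 ↦ 1
x = 2/3, y = 1/3 ↦ 1
x = 2/3, y = 2/3 ↦ 1
x = 2/3, y = 1 ↦ 1
x = 1, y = 0 ↦ 1
x = 1, y = 1/3 ↦ 1
x = 1, y = 2/3 ↦ 1
x = 1, y = 1 ↦ 1
Every assignment gives a value ≥ 1.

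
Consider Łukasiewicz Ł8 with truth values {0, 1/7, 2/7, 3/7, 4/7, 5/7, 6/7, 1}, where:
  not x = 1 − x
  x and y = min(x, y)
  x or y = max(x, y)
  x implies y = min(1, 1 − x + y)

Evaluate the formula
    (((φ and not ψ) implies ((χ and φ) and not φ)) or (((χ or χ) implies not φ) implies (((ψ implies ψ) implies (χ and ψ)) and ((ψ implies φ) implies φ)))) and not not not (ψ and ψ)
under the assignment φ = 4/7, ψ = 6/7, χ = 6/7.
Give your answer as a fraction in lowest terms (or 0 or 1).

1/7

not ψ = not 6/7 = 1/7
φ and not ψ = 4/7 and 1/7 = 1/7
χ and φ = 6/7 and 4/7 = 4/7
not φ = not 4/7 = 3/7
(χ and φ) and not φ = 4/7 and 3/7 = 3/7
(φ and not ψ) implies ((χ and φ) and not φ) = 1/7 implies 3/7 = 1
χ or χ = 6/7 or 6/7 = 6/7
not φ = not 4/7 = 3/7
(χ or χ) implies not φ = 6/7 implies 3/7 = 4/7
ψ implies ψ = 6/7 implies 6/7 = 1
χ and ψ = 6/7 and 6/7 = 6/7
(ψ implies ψ) implies (χ and ψ) = 1 implies 6/7 = 6/7
ψ implies φ = 6/7 implies 4/7 = 5/7
(ψ implies φ) implies φ = 5/7 implies 4/7 = 6/7
((ψ implies ψ) implies (χ and ψ)) and ((ψ implies φ) implies φ) = 6/7 and 6/7 = 6/7
((χ or χ) implies not φ) implies (((ψ implies ψ) implies (χ and ψ)) and ((ψ implies φ) implies φ)) = 4/7 implies 6/7 = 1
((φ and not ψ) implies ((χ and φ) and not φ)) or (((χ or χ) implies not φ) implies (((ψ implies ψ) implies (χ and ψ)) and ((ψ implies φ) implies φ))) = 1 or 1 = 1
ψ and ψ = 6/7 and 6/7 = 6/7
not (ψ and ψ) = not 6/7 = 1/7
not not (ψ and ψ) = not 1/7 = 6/7
not not not (ψ and ψ) = not 6/7 = 1/7
(((φ and not ψ) implies ((χ and φ) and not φ)) or (((χ or χ) implies not φ) implies (((ψ implies ψ) implies (χ and ψ)) and ((ψ implies φ) implies φ)))) and not not not (ψ and ψ) = 1 and 1/7 = 1/7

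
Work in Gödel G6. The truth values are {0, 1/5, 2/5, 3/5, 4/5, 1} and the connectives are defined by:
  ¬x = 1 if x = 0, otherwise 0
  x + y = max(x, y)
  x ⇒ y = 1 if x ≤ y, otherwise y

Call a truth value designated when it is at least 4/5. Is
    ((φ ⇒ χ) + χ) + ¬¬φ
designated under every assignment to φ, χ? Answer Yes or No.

At φ = 4/5, χ = 2/5, for instance:
φ ⇒ χ = 4/5 ⇒ 2/5 = 2/5
(φ ⇒ χ) + χ = 2/5 + 2/5 = 2/5
¬φ = ¬4/5 = 0
¬¬φ = ¬0 = 1
((φ ⇒ χ) + χ) + ¬¬φ = 2/5 + 1 = 1
and checking the remaining 35 assignments likewise gives ≥ 4/5 in every case.

Yes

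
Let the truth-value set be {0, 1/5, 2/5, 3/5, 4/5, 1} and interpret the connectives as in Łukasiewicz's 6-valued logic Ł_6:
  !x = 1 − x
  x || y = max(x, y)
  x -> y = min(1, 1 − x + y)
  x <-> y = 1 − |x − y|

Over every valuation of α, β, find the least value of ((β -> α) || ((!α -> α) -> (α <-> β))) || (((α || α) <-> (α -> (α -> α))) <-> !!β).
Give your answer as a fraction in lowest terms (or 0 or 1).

3/5

Take α = 2/5, β = 1:
β -> α = 1 -> 2/5 = 2/5
!α = !2/5 = 3/5
!α -> α = 3/5 -> 2/5 = 4/5
α <-> β = 2/5 <-> 1 = 2/5
(!α -> α) -> (α <-> β) = 4/5 -> 2/5 = 3/5
(β -> α) || ((!α -> α) -> (α <-> β)) = 2/5 || 3/5 = 3/5
α || α = 2/5 || 2/5 = 2/5
α -> α = 2/5 -> 2/5 = 1
α -> (α -> α) = 2/5 -> 1 = 1
(α || α) <-> (α -> (α -> α)) = 2/5 <-> 1 = 2/5
!β = !1 = 0
!!β = !0 = 1
((α || α) <-> (α -> (α -> α))) <-> !!β = 2/5 <-> 1 = 2/5
((β -> α) || ((!α -> α) -> (α <-> β))) || (((α || α) <-> (α -> (α -> α))) <-> !!β) = 3/5 || 2/5 = 3/5
No assignment yields a value below 3/5, so this is the minimum.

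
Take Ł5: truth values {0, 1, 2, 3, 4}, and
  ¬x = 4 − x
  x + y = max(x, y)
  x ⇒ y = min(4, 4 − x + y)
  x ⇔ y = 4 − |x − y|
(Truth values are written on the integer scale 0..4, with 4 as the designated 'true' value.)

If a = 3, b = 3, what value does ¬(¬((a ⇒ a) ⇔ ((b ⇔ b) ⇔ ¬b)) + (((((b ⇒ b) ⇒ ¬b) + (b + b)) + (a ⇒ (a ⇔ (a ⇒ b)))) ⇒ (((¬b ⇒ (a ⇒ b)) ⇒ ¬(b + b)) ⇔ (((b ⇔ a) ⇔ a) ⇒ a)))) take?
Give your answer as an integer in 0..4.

1

a ⇒ a = 3 ⇒ 3 = 4
b ⇔ b = 3 ⇔ 3 = 4
¬b = ¬3 = 1
(b ⇔ b) ⇔ ¬b = 4 ⇔ 1 = 1
(a ⇒ a) ⇔ ((b ⇔ b) ⇔ ¬b) = 4 ⇔ 1 = 1
¬((a ⇒ a) ⇔ ((b ⇔ b) ⇔ ¬b)) = ¬1 = 3
b ⇒ b = 3 ⇒ 3 = 4
¬b = ¬3 = 1
(b ⇒ b) ⇒ ¬b = 4 ⇒ 1 = 1
b + b = 3 + 3 = 3
((b ⇒ b) ⇒ ¬b) + (b + b) = 1 + 3 = 3
a ⇒ b = 3 ⇒ 3 = 4
a ⇔ (a ⇒ b) = 3 ⇔ 4 = 3
a ⇒ (a ⇔ (a ⇒ b)) = 3 ⇒ 3 = 4
(((b ⇒ b) ⇒ ¬b) + (b + b)) + (a ⇒ (a ⇔ (a ⇒ b))) = 3 + 4 = 4
¬b = ¬3 = 1
a ⇒ b = 3 ⇒ 3 = 4
¬b ⇒ (a ⇒ b) = 1 ⇒ 4 = 4
b + b = 3 + 3 = 3
¬(b + b) = ¬3 = 1
(¬b ⇒ (a ⇒ b)) ⇒ ¬(b + b) = 4 ⇒ 1 = 1
b ⇔ a = 3 ⇔ 3 = 4
(b ⇔ a) ⇔ a = 4 ⇔ 3 = 3
((b ⇔ a) ⇔ a) ⇒ a = 3 ⇒ 3 = 4
((¬b ⇒ (a ⇒ b)) ⇒ ¬(b + b)) ⇔ (((b ⇔ a) ⇔ a) ⇒ a) = 1 ⇔ 4 = 1
((((b ⇒ b) ⇒ ¬b) + (b + b)) + (a ⇒ (a ⇔ (a ⇒ b)))) ⇒ (((¬b ⇒ (a ⇒ b)) ⇒ ¬(b + b)) ⇔ (((b ⇔ a) ⇔ a) ⇒ a)) = 4 ⇒ 1 = 1
¬((a ⇒ a) ⇔ ((b ⇔ b) ⇔ ¬b)) + (((((b ⇒ b) ⇒ ¬b) + (b + b)) + (a ⇒ (a ⇔ (a ⇒ b)))) ⇒ (((¬b ⇒ (a ⇒ b)) ⇒ ¬(b + b)) ⇔ (((b ⇔ a) ⇔ a) ⇒ a))) = 3 + 1 = 3
¬(¬((a ⇒ a) ⇔ ((b ⇔ b) ⇔ ¬b)) + (((((b ⇒ b) ⇒ ¬b) + (b + b)) + (a ⇒ (a ⇔ (a ⇒ b)))) ⇒ (((¬b ⇒ (a ⇒ b)) ⇒ ¬(b + b)) ⇔ (((b ⇔ a) ⇔ a) ⇒ a)))) = ¬3 = 1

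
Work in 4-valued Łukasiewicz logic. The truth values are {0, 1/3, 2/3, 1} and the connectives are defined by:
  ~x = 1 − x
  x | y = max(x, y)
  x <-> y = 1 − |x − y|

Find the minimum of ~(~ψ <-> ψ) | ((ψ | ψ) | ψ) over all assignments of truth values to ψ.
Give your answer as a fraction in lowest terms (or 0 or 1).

1/3

Take ψ = 1/3:
~ψ = ~1/3 = 2/3
~ψ <-> ψ = 2/3 <-> 1/3 = 2/3
~(~ψ <-> ψ) = ~2/3 = 1/3
ψ | ψ = 1/3 | 1/3 = 1/3
(ψ | ψ) | ψ = 1/3 | 1/3 = 1/3
~(~ψ <-> ψ) | ((ψ | ψ) | ψ) = 1/3 | 1/3 = 1/3
No assignment yields a value below 1/3, so this is the minimum.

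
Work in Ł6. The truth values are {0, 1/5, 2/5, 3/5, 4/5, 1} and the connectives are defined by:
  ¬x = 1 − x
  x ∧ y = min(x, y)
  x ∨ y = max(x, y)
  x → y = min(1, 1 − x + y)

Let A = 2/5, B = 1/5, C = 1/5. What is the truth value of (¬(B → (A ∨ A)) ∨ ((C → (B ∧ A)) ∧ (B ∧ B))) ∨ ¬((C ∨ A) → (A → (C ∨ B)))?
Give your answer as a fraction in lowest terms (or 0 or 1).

A ∨ A = 2/5 ∨ 2/5 = 2/5
B → (A ∨ A) = 1/5 → 2/5 = 1
¬(B → (A ∨ A)) = ¬1 = 0
B ∧ A = 1/5 ∧ 2/5 = 1/5
C → (B ∧ A) = 1/5 → 1/5 = 1
B ∧ B = 1/5 ∧ 1/5 = 1/5
(C → (B ∧ A)) ∧ (B ∧ B) = 1 ∧ 1/5 = 1/5
¬(B → (A ∨ A)) ∨ ((C → (B ∧ A)) ∧ (B ∧ B)) = 0 ∨ 1/5 = 1/5
C ∨ A = 1/5 ∨ 2/5 = 2/5
C ∨ B = 1/5 ∨ 1/5 = 1/5
A → (C ∨ B) = 2/5 → 1/5 = 4/5
(C ∨ A) → (A → (C ∨ B)) = 2/5 → 4/5 = 1
¬((C ∨ A) → (A → (C ∨ B))) = ¬1 = 0
(¬(B → (A ∨ A)) ∨ ((C → (B ∧ A)) ∧ (B ∧ B))) ∨ ¬((C ∨ A) → (A → (C ∨ B))) = 1/5 ∨ 0 = 1/5

1/5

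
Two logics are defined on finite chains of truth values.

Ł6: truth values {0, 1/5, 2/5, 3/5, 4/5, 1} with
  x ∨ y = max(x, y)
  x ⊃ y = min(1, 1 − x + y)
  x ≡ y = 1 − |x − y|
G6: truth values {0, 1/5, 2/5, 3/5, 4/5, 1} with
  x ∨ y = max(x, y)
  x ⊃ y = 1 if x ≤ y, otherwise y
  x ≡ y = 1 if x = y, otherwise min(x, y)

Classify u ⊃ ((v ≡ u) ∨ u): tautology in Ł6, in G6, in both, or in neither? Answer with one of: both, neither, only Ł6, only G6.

both

In Ł6: every assignment gives 1 — tautology.
In G6: every assignment gives 1 — tautology.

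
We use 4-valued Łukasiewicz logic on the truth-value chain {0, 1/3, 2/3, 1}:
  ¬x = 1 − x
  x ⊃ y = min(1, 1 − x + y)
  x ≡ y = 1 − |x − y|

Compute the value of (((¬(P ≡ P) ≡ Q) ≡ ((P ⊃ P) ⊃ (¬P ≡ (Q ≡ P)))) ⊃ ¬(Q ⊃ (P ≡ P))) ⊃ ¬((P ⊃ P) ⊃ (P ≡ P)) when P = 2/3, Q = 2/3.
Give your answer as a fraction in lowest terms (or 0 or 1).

P ≡ P = 2/3 ≡ 2/3 = 1
¬(P ≡ P) = ¬1 = 0
¬(P ≡ P) ≡ Q = 0 ≡ 2/3 = 1/3
P ⊃ P = 2/3 ⊃ 2/3 = 1
¬P = ¬2/3 = 1/3
Q ≡ P = 2/3 ≡ 2/3 = 1
¬P ≡ (Q ≡ P) = 1/3 ≡ 1 = 1/3
(P ⊃ P) ⊃ (¬P ≡ (Q ≡ P)) = 1 ⊃ 1/3 = 1/3
(¬(P ≡ P) ≡ Q) ≡ ((P ⊃ P) ⊃ (¬P ≡ (Q ≡ P))) = 1/3 ≡ 1/3 = 1
P ≡ P = 2/3 ≡ 2/3 = 1
Q ⊃ (P ≡ P) = 2/3 ⊃ 1 = 1
¬(Q ⊃ (P ≡ P)) = ¬1 = 0
((¬(P ≡ P) ≡ Q) ≡ ((P ⊃ P) ⊃ (¬P ≡ (Q ≡ P)))) ⊃ ¬(Q ⊃ (P ≡ P)) = 1 ⊃ 0 = 0
P ⊃ P = 2/3 ⊃ 2/3 = 1
P ≡ P = 2/3 ≡ 2/3 = 1
(P ⊃ P) ⊃ (P ≡ P) = 1 ⊃ 1 = 1
¬((P ⊃ P) ⊃ (P ≡ P)) = ¬1 = 0
(((¬(P ≡ P) ≡ Q) ≡ ((P ⊃ P) ⊃ (¬P ≡ (Q ≡ P)))) ⊃ ¬(Q ⊃ (P ≡ P))) ⊃ ¬((P ⊃ P) ⊃ (P ≡ P)) = 0 ⊃ 0 = 1

1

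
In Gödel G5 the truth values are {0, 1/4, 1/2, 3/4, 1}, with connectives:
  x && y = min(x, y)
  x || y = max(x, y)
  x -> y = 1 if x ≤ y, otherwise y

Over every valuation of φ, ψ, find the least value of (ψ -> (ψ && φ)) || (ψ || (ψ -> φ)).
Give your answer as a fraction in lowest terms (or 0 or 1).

1/4

Take φ = 0, ψ = 1/4:
ψ && φ = 1/4 && 0 = 0
ψ -> (ψ && φ) = 1/4 -> 0 = 0
ψ -> φ = 1/4 -> 0 = 0
ψ || (ψ -> φ) = 1/4 || 0 = 1/4
(ψ -> (ψ && φ)) || (ψ || (ψ -> φ)) = 0 || 1/4 = 1/4
No assignment yields a value below 1/4, so this is the minimum.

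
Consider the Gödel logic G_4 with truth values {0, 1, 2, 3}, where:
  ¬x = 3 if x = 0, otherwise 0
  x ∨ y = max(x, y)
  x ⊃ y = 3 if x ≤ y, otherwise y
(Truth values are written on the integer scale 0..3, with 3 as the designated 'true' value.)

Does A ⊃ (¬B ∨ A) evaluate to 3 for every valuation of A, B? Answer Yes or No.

Yes

A = 0, B = 0 ↦ 3
A = 0, B = 1 ↦ 3
A = 0, B = 2 ↦ 3
A = 0, B = 3 ↦ 3
A = 1, B = 0 ↦ 3
A = 1, B = 1 ↦ 3
A = 1, B = 2 ↦ 3
A = 1, B = 3 ↦ 3
A = 2, B = 0 ↦ 3
A = 2, B = 1 ↦ 3
A = 2, B = 2 ↦ 3
A = 2, B = 3 ↦ 3
A = 3, B = 0 ↦ 3
A = 3, B = 1 ↦ 3
A = 3, B = 2 ↦ 3
A = 3, B = 3 ↦ 3
Every assignment gives a value ≥ 3.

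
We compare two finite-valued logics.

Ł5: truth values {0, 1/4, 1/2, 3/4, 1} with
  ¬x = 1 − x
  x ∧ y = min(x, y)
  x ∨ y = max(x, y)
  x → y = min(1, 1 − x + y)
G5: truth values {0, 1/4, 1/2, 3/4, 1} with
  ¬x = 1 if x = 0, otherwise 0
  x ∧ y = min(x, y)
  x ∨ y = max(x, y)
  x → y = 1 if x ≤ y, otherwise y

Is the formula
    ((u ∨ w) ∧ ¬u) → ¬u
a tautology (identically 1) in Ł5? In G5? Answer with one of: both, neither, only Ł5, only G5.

both

In Ł5: every assignment gives 1 — tautology.
In G5: every assignment gives 1 — tautology.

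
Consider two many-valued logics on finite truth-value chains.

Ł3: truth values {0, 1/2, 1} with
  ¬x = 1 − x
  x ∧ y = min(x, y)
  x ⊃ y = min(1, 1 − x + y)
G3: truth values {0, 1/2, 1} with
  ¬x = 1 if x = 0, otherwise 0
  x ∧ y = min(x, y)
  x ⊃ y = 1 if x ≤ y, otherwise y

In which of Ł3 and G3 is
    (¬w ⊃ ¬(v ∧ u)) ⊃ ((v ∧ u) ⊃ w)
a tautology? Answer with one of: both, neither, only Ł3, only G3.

only Ł3

In Ł3: every assignment gives 1 — tautology.
In G3: at u = 1, v = 1, w = 1/2 the value is 1/2 — not a tautology.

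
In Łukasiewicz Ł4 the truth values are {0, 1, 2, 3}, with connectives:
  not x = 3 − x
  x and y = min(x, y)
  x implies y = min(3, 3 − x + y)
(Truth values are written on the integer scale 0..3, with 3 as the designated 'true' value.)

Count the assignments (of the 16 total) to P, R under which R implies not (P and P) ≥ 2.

13

P = 0, R = 0 ↦ 3  ≥
P = 0, R = 1 ↦ 3  ≥
P = 0, R = 2 ↦ 3  ≥
P = 0, R = 3 ↦ 3  ≥
P = 1, R = 0 ↦ 3  ≥
P = 1, R = 1 ↦ 3  ≥
P = 1, R = 2 ↦ 3  ≥
P = 1, R = 3 ↦ 2  ≥
P = 2, R = 0 ↦ 3  ≥
P = 2, R = 1 ↦ 3  ≥
P = 2, R = 2 ↦ 2  ≥
P = 2, R = 3 ↦ 1  <
P = 3, R = 0 ↦ 3  ≥
P = 3, R = 1 ↦ 2  ≥
P = 3, R = 2 ↦ 1  <
P = 3, R = 3 ↦ 0  <
So 13 of the 16 assignments meet the threshold.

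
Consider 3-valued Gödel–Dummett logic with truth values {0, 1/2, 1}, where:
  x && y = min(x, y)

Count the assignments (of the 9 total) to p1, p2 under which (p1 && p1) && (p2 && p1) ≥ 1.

p1 = 0, p2 = 0 ↦ 0  <
p1 = 0, p2 = 1/2 ↦ 0  <
p1 = 0, p2 = 1 ↦ 0  <
p1 = 1/2, p2 = 0 ↦ 0  <
p1 = 1/2, p2 = 1/2 ↦ 1/2  <
p1 = 1/2, p2 = 1 ↦ 1/2  <
p1 = 1, p2 = 0 ↦ 0  <
p1 = 1, p2 = 1/2 ↦ 1/2  <
p1 = 1, p2 = 1 ↦ 1  ≥
So 1 of the 9 assignments meets the threshold.

1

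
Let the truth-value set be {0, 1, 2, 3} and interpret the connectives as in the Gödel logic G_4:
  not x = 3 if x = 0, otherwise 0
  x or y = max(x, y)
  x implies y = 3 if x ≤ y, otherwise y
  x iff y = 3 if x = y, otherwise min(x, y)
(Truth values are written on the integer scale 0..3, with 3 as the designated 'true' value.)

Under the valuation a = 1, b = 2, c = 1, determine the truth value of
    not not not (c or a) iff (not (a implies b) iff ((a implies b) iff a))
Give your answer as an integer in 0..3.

3

c or a = 1 or 1 = 1
not (c or a) = not 1 = 0
not not (c or a) = not 0 = 3
not not not (c or a) = not 3 = 0
a implies b = 1 implies 2 = 3
not (a implies b) = not 3 = 0
a implies b = 1 implies 2 = 3
(a implies b) iff a = 3 iff 1 = 1
not (a implies b) iff ((a implies b) iff a) = 0 iff 1 = 0
not not not (c or a) iff (not (a implies b) iff ((a implies b) iff a)) = 0 iff 0 = 3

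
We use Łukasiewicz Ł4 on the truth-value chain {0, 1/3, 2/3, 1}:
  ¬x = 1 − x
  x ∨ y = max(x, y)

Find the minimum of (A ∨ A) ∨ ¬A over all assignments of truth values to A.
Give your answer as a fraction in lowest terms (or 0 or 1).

Take A = 1/3:
A ∨ A = 1/3 ∨ 1/3 = 1/3
¬A = ¬1/3 = 2/3
(A ∨ A) ∨ ¬A = 1/3 ∨ 2/3 = 2/3
No assignment yields a value below 2/3, so this is the minimum.

2/3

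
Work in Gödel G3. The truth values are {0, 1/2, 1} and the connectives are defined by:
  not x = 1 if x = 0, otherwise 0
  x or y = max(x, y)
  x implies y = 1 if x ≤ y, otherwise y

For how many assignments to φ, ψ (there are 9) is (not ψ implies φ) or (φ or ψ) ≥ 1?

7

φ = 0, ψ = 0 ↦ 0  <
φ = 0, ψ = 1/2 ↦ 1  ≥
φ = 0, ψ = 1 ↦ 1  ≥
φ = 1/2, ψ = 0 ↦ 1/2  <
φ = 1/2, ψ = 1/2 ↦ 1  ≥
φ = 1/2, ψ = 1 ↦ 1  ≥
φ = 1, ψ = 0 ↦ 1  ≥
φ = 1, ψ = 1/2 ↦ 1  ≥
φ = 1, ψ = 1 ↦ 1  ≥
So 7 of the 9 assignments meet the threshold.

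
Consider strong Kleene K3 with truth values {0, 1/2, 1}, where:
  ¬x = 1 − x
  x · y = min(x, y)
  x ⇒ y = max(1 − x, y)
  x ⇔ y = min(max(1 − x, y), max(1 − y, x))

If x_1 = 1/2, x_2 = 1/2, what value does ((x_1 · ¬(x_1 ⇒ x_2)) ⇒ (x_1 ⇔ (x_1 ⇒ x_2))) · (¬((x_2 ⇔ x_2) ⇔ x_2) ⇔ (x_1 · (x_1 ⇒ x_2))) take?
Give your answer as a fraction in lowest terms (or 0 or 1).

1/2

x_1 ⇒ x_2 = 1/2 ⇒ 1/2 = 1/2
¬(x_1 ⇒ x_2) = ¬1/2 = 1/2
x_1 · ¬(x_1 ⇒ x_2) = 1/2 · 1/2 = 1/2
x_1 ⇒ x_2 = 1/2 ⇒ 1/2 = 1/2
x_1 ⇔ (x_1 ⇒ x_2) = 1/2 ⇔ 1/2 = 1/2
(x_1 · ¬(x_1 ⇒ x_2)) ⇒ (x_1 ⇔ (x_1 ⇒ x_2)) = 1/2 ⇒ 1/2 = 1/2
x_2 ⇔ x_2 = 1/2 ⇔ 1/2 = 1/2
(x_2 ⇔ x_2) ⇔ x_2 = 1/2 ⇔ 1/2 = 1/2
¬((x_2 ⇔ x_2) ⇔ x_2) = ¬1/2 = 1/2
x_1 ⇒ x_2 = 1/2 ⇒ 1/2 = 1/2
x_1 · (x_1 ⇒ x_2) = 1/2 · 1/2 = 1/2
¬((x_2 ⇔ x_2) ⇔ x_2) ⇔ (x_1 · (x_1 ⇒ x_2)) = 1/2 ⇔ 1/2 = 1/2
((x_1 · ¬(x_1 ⇒ x_2)) ⇒ (x_1 ⇔ (x_1 ⇒ x_2))) · (¬((x_2 ⇔ x_2) ⇔ x_2) ⇔ (x_1 · (x_1 ⇒ x_2))) = 1/2 · 1/2 = 1/2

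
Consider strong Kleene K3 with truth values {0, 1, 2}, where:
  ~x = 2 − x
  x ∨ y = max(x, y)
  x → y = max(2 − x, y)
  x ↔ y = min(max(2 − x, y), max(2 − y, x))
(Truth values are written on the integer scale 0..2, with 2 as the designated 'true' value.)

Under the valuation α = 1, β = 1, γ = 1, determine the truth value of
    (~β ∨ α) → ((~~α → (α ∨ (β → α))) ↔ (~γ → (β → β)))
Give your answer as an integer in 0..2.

1

~β = ~1 = 1
~β ∨ α = 1 ∨ 1 = 1
~α = ~1 = 1
~~α = ~1 = 1
β → α = 1 → 1 = 1
α ∨ (β → α) = 1 ∨ 1 = 1
~~α → (α ∨ (β → α)) = 1 → 1 = 1
~γ = ~1 = 1
β → β = 1 → 1 = 1
~γ → (β → β) = 1 → 1 = 1
(~~α → (α ∨ (β → α))) ↔ (~γ → (β → β)) = 1 ↔ 1 = 1
(~β ∨ α) → ((~~α → (α ∨ (β → α))) ↔ (~γ → (β → β))) = 1 → 1 = 1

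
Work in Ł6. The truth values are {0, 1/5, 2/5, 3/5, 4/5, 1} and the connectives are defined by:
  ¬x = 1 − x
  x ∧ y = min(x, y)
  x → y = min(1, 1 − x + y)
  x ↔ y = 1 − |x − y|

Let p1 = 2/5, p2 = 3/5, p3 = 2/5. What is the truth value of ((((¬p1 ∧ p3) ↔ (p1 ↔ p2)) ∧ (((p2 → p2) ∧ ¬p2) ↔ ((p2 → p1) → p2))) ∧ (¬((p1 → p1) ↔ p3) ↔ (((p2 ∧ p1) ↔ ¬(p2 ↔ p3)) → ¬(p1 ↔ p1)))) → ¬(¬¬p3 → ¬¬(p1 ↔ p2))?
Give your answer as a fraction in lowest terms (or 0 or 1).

¬p1 = ¬2/5 = 3/5
¬p1 ∧ p3 = 3/5 ∧ 2/5 = 2/5
p1 ↔ p2 = 2/5 ↔ 3/5 = 4/5
(¬p1 ∧ p3) ↔ (p1 ↔ p2) = 2/5 ↔ 4/5 = 3/5
p2 → p2 = 3/5 → 3/5 = 1
¬p2 = ¬3/5 = 2/5
(p2 → p2) ∧ ¬p2 = 1 ∧ 2/5 = 2/5
p2 → p1 = 3/5 → 2/5 = 4/5
(p2 → p1) → p2 = 4/5 → 3/5 = 4/5
((p2 → p2) ∧ ¬p2) ↔ ((p2 → p1) → p2) = 2/5 ↔ 4/5 = 3/5
((¬p1 ∧ p3) ↔ (p1 ↔ p2)) ∧ (((p2 → p2) ∧ ¬p2) ↔ ((p2 → p1) → p2)) = 3/5 ∧ 3/5 = 3/5
p1 → p1 = 2/5 → 2/5 = 1
(p1 → p1) ↔ p3 = 1 ↔ 2/5 = 2/5
¬((p1 → p1) ↔ p3) = ¬2/5 = 3/5
p2 ∧ p1 = 3/5 ∧ 2/5 = 2/5
p2 ↔ p3 = 3/5 ↔ 2/5 = 4/5
¬(p2 ↔ p3) = ¬4/5 = 1/5
(p2 ∧ p1) ↔ ¬(p2 ↔ p3) = 2/5 ↔ 1/5 = 4/5
p1 ↔ p1 = 2/5 ↔ 2/5 = 1
¬(p1 ↔ p1) = ¬1 = 0
((p2 ∧ p1) ↔ ¬(p2 ↔ p3)) → ¬(p1 ↔ p1) = 4/5 → 0 = 1/5
¬((p1 → p1) ↔ p3) ↔ (((p2 ∧ p1) ↔ ¬(p2 ↔ p3)) → ¬(p1 ↔ p1)) = 3/5 ↔ 1/5 = 3/5
(((¬p1 ∧ p3) ↔ (p1 ↔ p2)) ∧ (((p2 → p2) ∧ ¬p2) ↔ ((p2 → p1) → p2))) ∧ (¬((p1 → p1) ↔ p3) ↔ (((p2 ∧ p1) ↔ ¬(p2 ↔ p3)) → ¬(p1 ↔ p1))) = 3/5 ∧ 3/5 = 3/5
¬p3 = ¬2/5 = 3/5
¬¬p3 = ¬3/5 = 2/5
p1 ↔ p2 = 2/5 ↔ 3/5 = 4/5
¬(p1 ↔ p2) = ¬4/5 = 1/5
¬¬(p1 ↔ p2) = ¬1/5 = 4/5
¬¬p3 → ¬¬(p1 ↔ p2) = 2/5 → 4/5 = 1
¬(¬¬p3 → ¬¬(p1 ↔ p2)) = ¬1 = 0
((((¬p1 ∧ p3) ↔ (p1 ↔ p2)) ∧ (((p2 → p2) ∧ ¬p2) ↔ ((p2 → p1) → p2))) ∧ (¬((p1 → p1) ↔ p3) ↔ (((p2 ∧ p1) ↔ ¬(p2 ↔ p3)) → ¬(p1 ↔ p1)))) → ¬(¬¬p3 → ¬¬(p1 ↔ p2)) = 3/5 → 0 = 2/5

2/5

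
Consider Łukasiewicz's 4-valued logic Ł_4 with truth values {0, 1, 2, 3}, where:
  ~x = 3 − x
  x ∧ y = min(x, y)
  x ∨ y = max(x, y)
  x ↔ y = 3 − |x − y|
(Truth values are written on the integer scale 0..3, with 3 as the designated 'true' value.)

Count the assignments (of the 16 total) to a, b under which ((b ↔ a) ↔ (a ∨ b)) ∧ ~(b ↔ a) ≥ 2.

a = 0, b = 0 ↦ 0  <
a = 0, b = 1 ↦ 1  <
a = 0, b = 2 ↦ 2  ≥
a = 0, b = 3 ↦ 0  <
a = 1, b = 0 ↦ 1  <
a = 1, b = 1 ↦ 0  <
a = 1, b = 2 ↦ 1  <
a = 1, b = 3 ↦ 1  <
a = 2, b = 0 ↦ 2  ≥
a = 2, b = 1 ↦ 1  <
a = 2, b = 2 ↦ 0  <
a = 2, b = 3 ↦ 1  <
a = 3, b = 0 ↦ 0  <
a = 3, b = 1 ↦ 1  <
a = 3, b = 2 ↦ 1  <
a = 3, b = 3 ↦ 0  <
So 2 of the 16 assignments meet the threshold.

2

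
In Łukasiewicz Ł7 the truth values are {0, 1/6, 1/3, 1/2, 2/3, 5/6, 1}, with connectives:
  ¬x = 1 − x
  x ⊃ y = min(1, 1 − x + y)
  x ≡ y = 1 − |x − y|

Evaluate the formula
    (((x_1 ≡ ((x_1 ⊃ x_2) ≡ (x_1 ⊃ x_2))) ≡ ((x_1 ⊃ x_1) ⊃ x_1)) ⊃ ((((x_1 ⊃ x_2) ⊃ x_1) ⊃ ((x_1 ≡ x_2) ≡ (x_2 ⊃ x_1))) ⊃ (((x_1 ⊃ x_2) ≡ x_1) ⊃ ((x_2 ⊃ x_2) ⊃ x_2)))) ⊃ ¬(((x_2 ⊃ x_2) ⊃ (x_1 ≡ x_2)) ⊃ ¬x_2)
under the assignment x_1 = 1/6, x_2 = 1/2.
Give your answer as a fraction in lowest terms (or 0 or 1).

x_1 ⊃ x_2 = 1/6 ⊃ 1/2 = 1
x_1 ⊃ x_2 = 1/6 ⊃ 1/2 = 1
(x_1 ⊃ x_2) ≡ (x_1 ⊃ x_2) = 1 ≡ 1 = 1
x_1 ≡ ((x_1 ⊃ x_2) ≡ (x_1 ⊃ x_2)) = 1/6 ≡ 1 = 1/6
x_1 ⊃ x_1 = 1/6 ⊃ 1/6 = 1
(x_1 ⊃ x_1) ⊃ x_1 = 1 ⊃ 1/6 = 1/6
(x_1 ≡ ((x_1 ⊃ x_2) ≡ (x_1 ⊃ x_2))) ≡ ((x_1 ⊃ x_1) ⊃ x_1) = 1/6 ≡ 1/6 = 1
x_1 ⊃ x_2 = 1/6 ⊃ 1/2 = 1
(x_1 ⊃ x_2) ⊃ x_1 = 1 ⊃ 1/6 = 1/6
x_1 ≡ x_2 = 1/6 ≡ 1/2 = 2/3
x_2 ⊃ x_1 = 1/2 ⊃ 1/6 = 2/3
(x_1 ≡ x_2) ≡ (x_2 ⊃ x_1) = 2/3 ≡ 2/3 = 1
((x_1 ⊃ x_2) ⊃ x_1) ⊃ ((x_1 ≡ x_2) ≡ (x_2 ⊃ x_1)) = 1/6 ⊃ 1 = 1
x_1 ⊃ x_2 = 1/6 ⊃ 1/2 = 1
(x_1 ⊃ x_2) ≡ x_1 = 1 ≡ 1/6 = 1/6
x_2 ⊃ x_2 = 1/2 ⊃ 1/2 = 1
(x_2 ⊃ x_2) ⊃ x_2 = 1 ⊃ 1/2 = 1/2
((x_1 ⊃ x_2) ≡ x_1) ⊃ ((x_2 ⊃ x_2) ⊃ x_2) = 1/6 ⊃ 1/2 = 1
(((x_1 ⊃ x_2) ⊃ x_1) ⊃ ((x_1 ≡ x_2) ≡ (x_2 ⊃ x_1))) ⊃ (((x_1 ⊃ x_2) ≡ x_1) ⊃ ((x_2 ⊃ x_2) ⊃ x_2)) = 1 ⊃ 1 = 1
((x_1 ≡ ((x_1 ⊃ x_2) ≡ (x_1 ⊃ x_2))) ≡ ((x_1 ⊃ x_1) ⊃ x_1)) ⊃ ((((x_1 ⊃ x_2) ⊃ x_1) ⊃ ((x_1 ≡ x_2) ≡ (x_2 ⊃ x_1))) ⊃ (((x_1 ⊃ x_2) ≡ x_1) ⊃ ((x_2 ⊃ x_2) ⊃ x_2))) = 1 ⊃ 1 = 1
x_2 ⊃ x_2 = 1/2 ⊃ 1/2 = 1
x_1 ≡ x_2 = 1/6 ≡ 1/2 = 2/3
(x_2 ⊃ x_2) ⊃ (x_1 ≡ x_2) = 1 ⊃ 2/3 = 2/3
¬x_2 = ¬1/2 = 1/2
((x_2 ⊃ x_2) ⊃ (x_1 ≡ x_2)) ⊃ ¬x_2 = 2/3 ⊃ 1/2 = 5/6
¬(((x_2 ⊃ x_2) ⊃ (x_1 ≡ x_2)) ⊃ ¬x_2) = ¬5/6 = 1/6
(((x_1 ≡ ((x_1 ⊃ x_2) ≡ (x_1 ⊃ x_2))) ≡ ((x_1 ⊃ x_1) ⊃ x_1)) ⊃ ((((x_1 ⊃ x_2) ⊃ x_1) ⊃ ((x_1 ≡ x_2) ≡ (x_2 ⊃ x_1))) ⊃ (((x_1 ⊃ x_2) ≡ x_1) ⊃ ((x_2 ⊃ x_2) ⊃ x_2)))) ⊃ ¬(((x_2 ⊃ x_2) ⊃ (x_1 ≡ x_2)) ⊃ ¬x_2) = 1 ⊃ 1/6 = 1/6

1/6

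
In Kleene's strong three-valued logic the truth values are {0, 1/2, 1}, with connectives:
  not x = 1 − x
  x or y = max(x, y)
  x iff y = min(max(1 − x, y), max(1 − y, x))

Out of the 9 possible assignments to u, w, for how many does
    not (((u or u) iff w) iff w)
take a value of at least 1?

u = 0, w = 0 ↦ 1  ≥
u = 0, w = 1/2 ↦ 1/2  <
u = 0, w = 1 ↦ 1  ≥
u = 1/2, w = 0 ↦ 1/2  <
u = 1/2, w = 1/2 ↦ 1/2  <
u = 1/2, w = 1 ↦ 1/2  <
u = 1, w = 0 ↦ 0  <
u = 1, w = 1/2 ↦ 1/2  <
u = 1, w = 1 ↦ 0  <
So 2 of the 9 assignments meet the threshold.

2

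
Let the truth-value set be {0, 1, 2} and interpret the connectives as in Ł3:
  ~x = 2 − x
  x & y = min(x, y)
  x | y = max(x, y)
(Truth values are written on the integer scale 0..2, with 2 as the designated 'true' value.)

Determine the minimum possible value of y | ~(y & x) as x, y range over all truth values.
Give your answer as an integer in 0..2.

1

Take x = 1, y = 1:
y & x = 1 & 1 = 1
~(y & x) = ~1 = 1
y | ~(y & x) = 1 | 1 = 1
No assignment yields a value below 1, so this is the minimum.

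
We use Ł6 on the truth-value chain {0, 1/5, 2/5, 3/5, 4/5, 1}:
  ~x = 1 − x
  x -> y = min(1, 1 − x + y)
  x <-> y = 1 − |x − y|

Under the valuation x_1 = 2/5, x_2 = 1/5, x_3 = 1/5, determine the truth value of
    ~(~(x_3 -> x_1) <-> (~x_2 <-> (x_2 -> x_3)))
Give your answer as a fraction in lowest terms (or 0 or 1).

4/5

x_3 -> x_1 = 1/5 -> 2/5 = 1
~(x_3 -> x_1) = ~1 = 0
~x_2 = ~1/5 = 4/5
x_2 -> x_3 = 1/5 -> 1/5 = 1
~x_2 <-> (x_2 -> x_3) = 4/5 <-> 1 = 4/5
~(x_3 -> x_1) <-> (~x_2 <-> (x_2 -> x_3)) = 0 <-> 4/5 = 1/5
~(~(x_3 -> x_1) <-> (~x_2 <-> (x_2 -> x_3))) = ~1/5 = 4/5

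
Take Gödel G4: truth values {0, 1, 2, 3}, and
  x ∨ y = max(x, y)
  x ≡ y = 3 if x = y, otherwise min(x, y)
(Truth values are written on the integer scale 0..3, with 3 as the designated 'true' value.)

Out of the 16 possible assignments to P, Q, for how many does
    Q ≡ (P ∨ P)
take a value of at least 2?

6

P = 0, Q = 0 ↦ 3  ≥
P = 0, Q = 1 ↦ 0  <
P = 0, Q = 2 ↦ 0  <
P = 0, Q = 3 ↦ 0  <
P = 1, Q = 0 ↦ 0  <
P = 1, Q = 1 ↦ 3  ≥
P = 1, Q = 2 ↦ 1  <
P = 1, Q = 3 ↦ 1  <
P = 2, Q = 0 ↦ 0  <
P = 2, Q = 1 ↦ 1  <
P = 2, Q = 2 ↦ 3  ≥
P = 2, Q = 3 ↦ 2  ≥
P = 3, Q = 0 ↦ 0  <
P = 3, Q = 1 ↦ 1  <
P = 3, Q = 2 ↦ 2  ≥
P = 3, Q = 3 ↦ 3  ≥
So 6 of the 16 assignments meet the threshold.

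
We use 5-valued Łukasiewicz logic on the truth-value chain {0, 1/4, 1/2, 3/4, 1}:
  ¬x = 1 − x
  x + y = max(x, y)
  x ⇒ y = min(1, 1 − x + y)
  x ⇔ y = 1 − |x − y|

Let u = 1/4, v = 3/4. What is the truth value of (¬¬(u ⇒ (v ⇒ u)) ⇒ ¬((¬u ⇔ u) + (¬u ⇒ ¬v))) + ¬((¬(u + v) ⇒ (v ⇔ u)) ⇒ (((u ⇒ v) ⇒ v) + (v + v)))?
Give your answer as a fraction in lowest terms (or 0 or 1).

1/2

v ⇒ u = 3/4 ⇒ 1/4 = 1/2
u ⇒ (v ⇒ u) = 1/4 ⇒ 1/2 = 1
¬(u ⇒ (v ⇒ u)) = ¬1 = 0
¬¬(u ⇒ (v ⇒ u)) = ¬0 = 1
¬u = ¬1/4 = 3/4
¬u ⇔ u = 3/4 ⇔ 1/4 = 1/2
¬u = ¬1/4 = 3/4
¬v = ¬3/4 = 1/4
¬u ⇒ ¬v = 3/4 ⇒ 1/4 = 1/2
(¬u ⇔ u) + (¬u ⇒ ¬v) = 1/2 + 1/2 = 1/2
¬((¬u ⇔ u) + (¬u ⇒ ¬v)) = ¬1/2 = 1/2
¬¬(u ⇒ (v ⇒ u)) ⇒ ¬((¬u ⇔ u) + (¬u ⇒ ¬v)) = 1 ⇒ 1/2 = 1/2
u + v = 1/4 + 3/4 = 3/4
¬(u + v) = ¬3/4 = 1/4
v ⇔ u = 3/4 ⇔ 1/4 = 1/2
¬(u + v) ⇒ (v ⇔ u) = 1/4 ⇒ 1/2 = 1
u ⇒ v = 1/4 ⇒ 3/4 = 1
(u ⇒ v) ⇒ v = 1 ⇒ 3/4 = 3/4
v + v = 3/4 + 3/4 = 3/4
((u ⇒ v) ⇒ v) + (v + v) = 3/4 + 3/4 = 3/4
(¬(u + v) ⇒ (v ⇔ u)) ⇒ (((u ⇒ v) ⇒ v) + (v + v)) = 1 ⇒ 3/4 = 3/4
¬((¬(u + v) ⇒ (v ⇔ u)) ⇒ (((u ⇒ v) ⇒ v) + (v + v))) = ¬3/4 = 1/4
(¬¬(u ⇒ (v ⇒ u)) ⇒ ¬((¬u ⇔ u) + (¬u ⇒ ¬v))) + ¬((¬(u + v) ⇒ (v ⇔ u)) ⇒ (((u ⇒ v) ⇒ v) + (v + v))) = 1/2 + 1/4 = 1/2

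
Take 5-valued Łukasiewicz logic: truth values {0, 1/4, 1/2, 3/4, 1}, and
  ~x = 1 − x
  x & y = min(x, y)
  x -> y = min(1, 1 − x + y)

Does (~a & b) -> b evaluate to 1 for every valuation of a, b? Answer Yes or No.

At a = 0, b = 1/4, for instance:
~a = ~0 = 1
~a & b = 1 & 1/4 = 1/4
(~a & b) -> b = 1/4 -> 1/4 = 1
and checking the remaining 24 assignments likewise gives ≥ 1 in every case.

Yes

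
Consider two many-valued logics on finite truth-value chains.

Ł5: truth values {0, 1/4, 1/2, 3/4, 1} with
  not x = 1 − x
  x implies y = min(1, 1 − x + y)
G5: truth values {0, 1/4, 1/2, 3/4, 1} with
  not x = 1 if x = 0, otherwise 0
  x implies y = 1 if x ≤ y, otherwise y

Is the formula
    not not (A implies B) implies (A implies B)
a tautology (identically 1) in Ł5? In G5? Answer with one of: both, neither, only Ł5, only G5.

only Ł5

In Ł5: every assignment gives 1 — tautology.
In G5: at A = 1/2, B = 1/4 the value is 1/4 — not a tautology.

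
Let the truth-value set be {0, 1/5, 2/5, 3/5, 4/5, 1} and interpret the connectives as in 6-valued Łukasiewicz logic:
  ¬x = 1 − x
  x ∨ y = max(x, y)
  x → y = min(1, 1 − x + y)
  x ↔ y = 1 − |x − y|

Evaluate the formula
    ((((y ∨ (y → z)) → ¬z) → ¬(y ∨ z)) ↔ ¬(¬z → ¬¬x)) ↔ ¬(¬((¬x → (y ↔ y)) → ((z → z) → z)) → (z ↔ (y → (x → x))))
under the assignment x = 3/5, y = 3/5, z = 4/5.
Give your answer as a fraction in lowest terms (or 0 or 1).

y → z = 3/5 → 4/5 = 1
y ∨ (y → z) = 3/5 ∨ 1 = 1
¬z = ¬4/5 = 1/5
(y ∨ (y → z)) → ¬z = 1 → 1/5 = 1/5
y ∨ z = 3/5 ∨ 4/5 = 4/5
¬(y ∨ z) = ¬4/5 = 1/5
((y ∨ (y → z)) → ¬z) → ¬(y ∨ z) = 1/5 → 1/5 = 1
¬z = ¬4/5 = 1/5
¬x = ¬3/5 = 2/5
¬¬x = ¬2/5 = 3/5
¬z → ¬¬x = 1/5 → 3/5 = 1
¬(¬z → ¬¬x) = ¬1 = 0
(((y ∨ (y → z)) → ¬z) → ¬(y ∨ z)) ↔ ¬(¬z → ¬¬x) = 1 ↔ 0 = 0
¬x = ¬3/5 = 2/5
y ↔ y = 3/5 ↔ 3/5 = 1
¬x → (y ↔ y) = 2/5 → 1 = 1
z → z = 4/5 → 4/5 = 1
(z → z) → z = 1 → 4/5 = 4/5
(¬x → (y ↔ y)) → ((z → z) → z) = 1 → 4/5 = 4/5
¬((¬x → (y ↔ y)) → ((z → z) → z)) = ¬4/5 = 1/5
x → x = 3/5 → 3/5 = 1
y → (x → x) = 3/5 → 1 = 1
z ↔ (y → (x → x)) = 4/5 ↔ 1 = 4/5
¬((¬x → (y ↔ y)) → ((z → z) → z)) → (z ↔ (y → (x → x))) = 1/5 → 4/5 = 1
¬(¬((¬x → (y ↔ y)) → ((z → z) → z)) → (z ↔ (y → (x → x)))) = ¬1 = 0
((((y ∨ (y → z)) → ¬z) → ¬(y ∨ z)) ↔ ¬(¬z → ¬¬x)) ↔ ¬(¬((¬x → (y ↔ y)) → ((z → z) → z)) → (z ↔ (y → (x → x)))) = 0 ↔ 0 = 1

1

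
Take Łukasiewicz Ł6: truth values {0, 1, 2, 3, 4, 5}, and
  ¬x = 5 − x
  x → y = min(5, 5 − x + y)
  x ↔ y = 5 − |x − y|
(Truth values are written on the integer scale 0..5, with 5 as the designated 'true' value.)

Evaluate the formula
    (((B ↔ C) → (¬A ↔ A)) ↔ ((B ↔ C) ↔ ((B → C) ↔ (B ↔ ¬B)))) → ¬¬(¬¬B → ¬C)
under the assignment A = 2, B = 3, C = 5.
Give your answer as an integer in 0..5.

3

B ↔ C = 3 ↔ 5 = 3
¬A = ¬2 = 3
¬A ↔ A = 3 ↔ 2 = 4
(B ↔ C) → (¬A ↔ A) = 3 → 4 = 5
B ↔ C = 3 ↔ 5 = 3
B → C = 3 → 5 = 5
¬B = ¬3 = 2
B ↔ ¬B = 3 ↔ 2 = 4
(B → C) ↔ (B ↔ ¬B) = 5 ↔ 4 = 4
(B ↔ C) ↔ ((B → C) ↔ (B ↔ ¬B)) = 3 ↔ 4 = 4
((B ↔ C) → (¬A ↔ A)) ↔ ((B ↔ C) ↔ ((B → C) ↔ (B ↔ ¬B))) = 5 ↔ 4 = 4
¬B = ¬3 = 2
¬¬B = ¬2 = 3
¬C = ¬5 = 0
¬¬B → ¬C = 3 → 0 = 2
¬(¬¬B → ¬C) = ¬2 = 3
¬¬(¬¬B → ¬C) = ¬3 = 2
(((B ↔ C) → (¬A ↔ A)) ↔ ((B ↔ C) ↔ ((B → C) ↔ (B ↔ ¬B)))) → ¬¬(¬¬B → ¬C) = 4 → 2 = 3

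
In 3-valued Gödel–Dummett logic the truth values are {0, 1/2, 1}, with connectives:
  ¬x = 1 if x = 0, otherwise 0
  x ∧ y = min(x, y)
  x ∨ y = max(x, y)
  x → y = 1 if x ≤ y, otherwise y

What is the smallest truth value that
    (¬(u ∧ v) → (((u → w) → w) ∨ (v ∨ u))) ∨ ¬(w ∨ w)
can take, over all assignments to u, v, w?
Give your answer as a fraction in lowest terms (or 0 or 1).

Take u = 0, v = 0, w = 1/2:
u ∧ v = 0 ∧ 0 = 0
¬(u ∧ v) = ¬0 = 1
u → w = 0 → 1/2 = 1
(u → w) → w = 1 → 1/2 = 1/2
v ∨ u = 0 ∨ 0 = 0
((u → w) → w) ∨ (v ∨ u) = 1/2 ∨ 0 = 1/2
¬(u ∧ v) → (((u → w) → w) ∨ (v ∨ u)) = 1 → 1/2 = 1/2
w ∨ w = 1/2 ∨ 1/2 = 1/2
¬(w ∨ w) = ¬1/2 = 0
(¬(u ∧ v) → (((u → w) → w) ∨ (v ∨ u))) ∨ ¬(w ∨ w) = 1/2 ∨ 0 = 1/2
No assignment yields a value below 1/2, so this is the minimum.

1/2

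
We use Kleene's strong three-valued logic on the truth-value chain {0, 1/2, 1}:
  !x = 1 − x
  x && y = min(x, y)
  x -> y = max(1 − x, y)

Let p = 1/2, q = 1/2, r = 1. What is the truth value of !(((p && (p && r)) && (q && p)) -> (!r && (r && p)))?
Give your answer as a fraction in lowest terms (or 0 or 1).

p && r = 1/2 && 1 = 1/2
p && (p && r) = 1/2 && 1/2 = 1/2
q && p = 1/2 && 1/2 = 1/2
(p && (p && r)) && (q && p) = 1/2 && 1/2 = 1/2
!r = !1 = 0
r && p = 1 && 1/2 = 1/2
!r && (r && p) = 0 && 1/2 = 0
((p && (p && r)) && (q && p)) -> (!r && (r && p)) = 1/2 -> 0 = 1/2
!(((p && (p && r)) && (q && p)) -> (!r && (r && p))) = !1/2 = 1/2

1/2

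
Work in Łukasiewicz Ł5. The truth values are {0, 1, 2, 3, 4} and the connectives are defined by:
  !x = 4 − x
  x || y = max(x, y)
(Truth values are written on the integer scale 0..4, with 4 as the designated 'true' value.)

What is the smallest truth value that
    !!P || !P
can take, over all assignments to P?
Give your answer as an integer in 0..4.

2

Take P = 2:
!P = !2 = 2
!!P = !2 = 2
!P = !2 = 2
!!P || !P = 2 || 2 = 2
No assignment yields a value below 2, so this is the minimum.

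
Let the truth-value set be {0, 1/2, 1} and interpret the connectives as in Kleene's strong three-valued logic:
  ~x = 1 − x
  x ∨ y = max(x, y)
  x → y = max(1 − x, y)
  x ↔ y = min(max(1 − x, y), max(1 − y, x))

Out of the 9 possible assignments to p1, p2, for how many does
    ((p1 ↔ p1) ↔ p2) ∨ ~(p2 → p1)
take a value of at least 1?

2

p1 = 0, p2 = 0 ↦ 0  <
p1 = 0, p2 = 1/2 ↦ 1/2  <
p1 = 0, p2 = 1 ↦ 1  ≥
p1 = 1/2, p2 = 0 ↦ 1/2  <
p1 = 1/2, p2 = 1/2 ↦ 1/2  <
p1 = 1/2, p2 = 1 ↦ 1/2  <
p1 = 1, p2 = 0 ↦ 0  <
p1 = 1, p2 = 1/2 ↦ 1/2  <
p1 = 1, p2 = 1 ↦ 1  ≥
So 2 of the 9 assignments meet the threshold.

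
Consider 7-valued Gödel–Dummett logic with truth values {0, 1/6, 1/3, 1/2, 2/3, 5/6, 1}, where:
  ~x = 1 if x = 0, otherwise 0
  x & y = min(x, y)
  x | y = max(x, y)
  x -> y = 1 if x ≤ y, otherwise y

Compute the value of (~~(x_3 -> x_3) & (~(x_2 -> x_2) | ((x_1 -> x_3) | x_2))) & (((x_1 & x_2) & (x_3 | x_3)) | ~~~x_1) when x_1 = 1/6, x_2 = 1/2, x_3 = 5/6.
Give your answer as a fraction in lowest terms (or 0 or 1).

1/6

x_3 -> x_3 = 5/6 -> 5/6 = 1
~(x_3 -> x_3) = ~1 = 0
~~(x_3 -> x_3) = ~0 = 1
x_2 -> x_2 = 1/2 -> 1/2 = 1
~(x_2 -> x_2) = ~1 = 0
x_1 -> x_3 = 1/6 -> 5/6 = 1
(x_1 -> x_3) | x_2 = 1 | 1/2 = 1
~(x_2 -> x_2) | ((x_1 -> x_3) | x_2) = 0 | 1 = 1
~~(x_3 -> x_3) & (~(x_2 -> x_2) | ((x_1 -> x_3) | x_2)) = 1 & 1 = 1
x_1 & x_2 = 1/6 & 1/2 = 1/6
x_3 | x_3 = 5/6 | 5/6 = 5/6
(x_1 & x_2) & (x_3 | x_3) = 1/6 & 5/6 = 1/6
~x_1 = ~1/6 = 0
~~x_1 = ~0 = 1
~~~x_1 = ~1 = 0
((x_1 & x_2) & (x_3 | x_3)) | ~~~x_1 = 1/6 | 0 = 1/6
(~~(x_3 -> x_3) & (~(x_2 -> x_2) | ((x_1 -> x_3) | x_2))) & (((x_1 & x_2) & (x_3 | x_3)) | ~~~x_1) = 1 & 1/6 = 1/6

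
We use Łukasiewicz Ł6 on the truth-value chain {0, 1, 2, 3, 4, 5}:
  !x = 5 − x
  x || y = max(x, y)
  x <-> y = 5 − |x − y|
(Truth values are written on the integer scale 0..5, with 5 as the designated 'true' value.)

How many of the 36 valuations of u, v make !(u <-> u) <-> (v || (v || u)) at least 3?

value 5: 1 assignment (counts)
value 4: 3 assignments (counts)
value 3: 5 assignments (counts)
value 2: 7 assignments
value 1: 9 assignments
value 0: 11 assignments
So 9 of the 36 assignments meet the threshold.

9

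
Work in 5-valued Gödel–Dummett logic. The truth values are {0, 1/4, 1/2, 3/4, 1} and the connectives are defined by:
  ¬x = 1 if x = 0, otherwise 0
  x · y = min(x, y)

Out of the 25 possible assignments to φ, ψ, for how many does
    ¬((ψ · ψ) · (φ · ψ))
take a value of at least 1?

9

value 1: 9 assignments (counts)
value 0: 16 assignments
So 9 of the 25 assignments meet the threshold.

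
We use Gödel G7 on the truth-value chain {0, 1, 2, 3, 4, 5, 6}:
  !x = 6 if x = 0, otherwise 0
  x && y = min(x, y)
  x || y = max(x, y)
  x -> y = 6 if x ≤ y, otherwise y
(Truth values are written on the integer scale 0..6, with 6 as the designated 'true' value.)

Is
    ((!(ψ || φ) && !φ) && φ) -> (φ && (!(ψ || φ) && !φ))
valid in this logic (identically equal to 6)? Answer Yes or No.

At φ = 3, ψ = 2, for instance:
ψ || φ = 2 || 3 = 3
!(ψ || φ) = !3 = 0
!φ = !3 = 0
!(ψ || φ) && !φ = 0 && 0 = 0
(!(ψ || φ) && !φ) && φ = 0 && 3 = 0
φ && (!(ψ || φ) && !φ) = 3 && 0 = 0
((!(ψ || φ) && !φ) && φ) -> (φ && (!(ψ || φ) && !φ)) = 0 -> 0 = 6
and checking the remaining 48 assignments likewise gives ≥ 6 in every case.

Yes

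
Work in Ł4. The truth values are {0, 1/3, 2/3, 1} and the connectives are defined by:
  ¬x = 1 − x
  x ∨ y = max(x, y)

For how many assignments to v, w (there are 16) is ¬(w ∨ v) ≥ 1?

v = 0, w = 0 ↦ 1  ≥
v = 0, w = 1/3 ↦ 2/3  <
v = 0, w = 2/3 ↦ 1/3  <
v = 0, w = 1 ↦ 0  <
v = 1/3, w = 0 ↦ 2/3  <
v = 1/3, w = 1/3 ↦ 2/3  <
v = 1/3, w = 2/3 ↦ 1/3  <
v = 1/3, w = 1 ↦ 0  <
v = 2/3, w = 0 ↦ 1/3  <
v = 2/3, w = 1/3 ↦ 1/3  <
v = 2/3, w = 2/3 ↦ 1/3  <
v = 2/3, w = 1 ↦ 0  <
v = 1, w = 0 ↦ 0  <
v = 1, w = 1/3 ↦ 0  <
v = 1, w = 2/3 ↦ 0  <
v = 1, w = 1 ↦ 0  <
So 1 of the 16 assignments meets the threshold.

1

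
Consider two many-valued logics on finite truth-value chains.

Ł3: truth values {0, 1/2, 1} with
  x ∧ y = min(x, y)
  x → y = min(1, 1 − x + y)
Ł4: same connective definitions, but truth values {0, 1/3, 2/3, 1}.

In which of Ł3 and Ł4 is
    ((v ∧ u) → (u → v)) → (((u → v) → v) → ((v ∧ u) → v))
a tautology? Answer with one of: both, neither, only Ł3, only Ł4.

both

In Ł3: every assignment gives 1 — tautology.
In Ł4: every assignment gives 1 — tautology.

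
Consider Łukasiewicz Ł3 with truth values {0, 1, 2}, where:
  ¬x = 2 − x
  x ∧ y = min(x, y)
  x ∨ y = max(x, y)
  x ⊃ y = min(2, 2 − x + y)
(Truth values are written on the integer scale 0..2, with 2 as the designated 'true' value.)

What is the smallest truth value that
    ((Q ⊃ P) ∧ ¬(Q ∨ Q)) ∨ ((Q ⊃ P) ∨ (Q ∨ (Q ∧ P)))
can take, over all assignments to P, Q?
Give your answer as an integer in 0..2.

Take P = 0, Q = 1:
Q ⊃ P = 1 ⊃ 0 = 1
Q ∨ Q = 1 ∨ 1 = 1
¬(Q ∨ Q) = ¬1 = 1
(Q ⊃ P) ∧ ¬(Q ∨ Q) = 1 ∧ 1 = 1
Q ⊃ P = 1 ⊃ 0 = 1
Q ∧ P = 1 ∧ 0 = 0
Q ∨ (Q ∧ P) = 1 ∨ 0 = 1
(Q ⊃ P) ∨ (Q ∨ (Q ∧ P)) = 1 ∨ 1 = 1
((Q ⊃ P) ∧ ¬(Q ∨ Q)) ∨ ((Q ⊃ P) ∨ (Q ∨ (Q ∧ P))) = 1 ∨ 1 = 1
No assignment yields a value below 1, so this is the minimum.

1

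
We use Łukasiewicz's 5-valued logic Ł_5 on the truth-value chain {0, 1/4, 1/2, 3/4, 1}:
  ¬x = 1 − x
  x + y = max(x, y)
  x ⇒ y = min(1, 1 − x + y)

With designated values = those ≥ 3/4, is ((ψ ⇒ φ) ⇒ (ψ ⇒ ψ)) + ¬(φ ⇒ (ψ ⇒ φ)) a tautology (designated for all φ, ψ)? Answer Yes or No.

At φ = 1/4, ψ = 1/2, for instance:
ψ ⇒ φ = 1/2 ⇒ 1/4 = 3/4
ψ ⇒ ψ = 1/2 ⇒ 1/2 = 1
(ψ ⇒ φ) ⇒ (ψ ⇒ ψ) = 3/4 ⇒ 1 = 1
ψ ⇒ φ = 1/2 ⇒ 1/4 = 3/4
φ ⇒ (ψ ⇒ φ) = 1/4 ⇒ 3/4 = 1
¬(φ ⇒ (ψ ⇒ φ)) = ¬1 = 0
((ψ ⇒ φ) ⇒ (ψ ⇒ ψ)) + ¬(φ ⇒ (ψ ⇒ φ)) = 1 + 0 = 1
and checking the remaining 24 assignments likewise gives ≥ 3/4 in every case.

Yes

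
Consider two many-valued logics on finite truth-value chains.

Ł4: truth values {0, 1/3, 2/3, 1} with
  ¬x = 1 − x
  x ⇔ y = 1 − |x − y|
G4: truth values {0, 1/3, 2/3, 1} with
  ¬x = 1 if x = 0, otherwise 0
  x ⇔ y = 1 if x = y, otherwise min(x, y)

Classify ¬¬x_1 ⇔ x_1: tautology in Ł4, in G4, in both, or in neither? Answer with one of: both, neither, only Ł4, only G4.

only Ł4

In Ł4: every assignment gives 1 — tautology.
In G4: at x_1 = 1/3 the value is 1/3 — not a tautology.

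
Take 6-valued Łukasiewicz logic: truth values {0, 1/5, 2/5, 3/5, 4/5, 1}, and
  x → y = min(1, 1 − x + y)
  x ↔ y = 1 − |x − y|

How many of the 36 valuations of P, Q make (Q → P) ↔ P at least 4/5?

20

value 1: 11 assignments (counts)
value 4/5: 9 assignments (counts)
value 3/5: 7 assignments
value 2/5: 5 assignments
value 1/5: 3 assignments
value 0: 1 assignment
So 20 of the 36 assignments meet the threshold.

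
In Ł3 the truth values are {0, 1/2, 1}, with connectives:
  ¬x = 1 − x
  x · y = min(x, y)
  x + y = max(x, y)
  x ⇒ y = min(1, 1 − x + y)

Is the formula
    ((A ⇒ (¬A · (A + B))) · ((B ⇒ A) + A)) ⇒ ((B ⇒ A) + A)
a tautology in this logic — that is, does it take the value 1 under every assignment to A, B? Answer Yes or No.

A = 0, B = 0 ↦ 1
A = 0, B = 1/2 ↦ 1
A = 0, B = 1 ↦ 1
A = 1/2, B = 0 ↦ 1
A = 1/2, B = 1/2 ↦ 1
A = 1/2, B = 1 ↦ 1
A = 1, B = 0 ↦ 1
A = 1, B = 1/2 ↦ 1
A = 1, B = 1 ↦ 1
Every assignment gives a value ≥ 1.

Yes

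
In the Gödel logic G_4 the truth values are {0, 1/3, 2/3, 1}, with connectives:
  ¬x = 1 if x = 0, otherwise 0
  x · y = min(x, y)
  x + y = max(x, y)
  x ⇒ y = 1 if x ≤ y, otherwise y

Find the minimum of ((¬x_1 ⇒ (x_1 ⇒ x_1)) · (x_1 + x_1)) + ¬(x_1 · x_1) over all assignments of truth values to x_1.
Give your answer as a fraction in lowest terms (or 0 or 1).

1/3

Take x_1 = 1/3:
¬x_1 = ¬1/3 = 0
x_1 ⇒ x_1 = 1/3 ⇒ 1/3 = 1
¬x_1 ⇒ (x_1 ⇒ x_1) = 0 ⇒ 1 = 1
x_1 + x_1 = 1/3 + 1/3 = 1/3
(¬x_1 ⇒ (x_1 ⇒ x_1)) · (x_1 + x_1) = 1 · 1/3 = 1/3
x_1 · x_1 = 1/3 · 1/3 = 1/3
¬(x_1 · x_1) = ¬1/3 = 0
((¬x_1 ⇒ (x_1 ⇒ x_1)) · (x_1 + x_1)) + ¬(x_1 · x_1) = 1/3 + 0 = 1/3
No assignment yields a value below 1/3, so this is the minimum.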